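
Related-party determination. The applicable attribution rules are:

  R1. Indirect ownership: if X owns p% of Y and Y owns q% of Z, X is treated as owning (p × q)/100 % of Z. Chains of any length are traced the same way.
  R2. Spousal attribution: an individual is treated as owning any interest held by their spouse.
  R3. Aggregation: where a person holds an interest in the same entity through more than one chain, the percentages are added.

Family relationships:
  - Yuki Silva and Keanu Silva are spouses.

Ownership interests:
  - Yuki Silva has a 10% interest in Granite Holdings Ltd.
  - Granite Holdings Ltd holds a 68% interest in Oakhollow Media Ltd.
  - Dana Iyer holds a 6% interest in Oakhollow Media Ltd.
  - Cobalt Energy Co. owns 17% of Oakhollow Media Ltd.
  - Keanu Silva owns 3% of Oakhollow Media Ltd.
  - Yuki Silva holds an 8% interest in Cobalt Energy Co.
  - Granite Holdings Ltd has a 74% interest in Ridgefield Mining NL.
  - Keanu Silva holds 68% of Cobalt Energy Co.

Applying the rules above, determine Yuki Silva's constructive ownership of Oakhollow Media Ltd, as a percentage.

22.72%

By spousal attribution (R2), Yuki Silva is treated as also owning Keanu Silva's interest in Cobalt Energy Co, giving 8% + 68% = 76%.
By spousal attribution (R2), Yuki Silva is treated as owning Keanu Silva's 3% interest in Oakhollow Media Ltd.
Chain via Granite Holdings Ltd (R1): 10% × 68% = 6.8% of Oakhollow Media Ltd.
Chain via Cobalt Energy Co. (R1): 76% × 17% = 12.92% of Oakhollow Media Ltd.
Direct interest in Oakhollow Media Ltd: 3%.
Aggregating (R3): 6.8% + 12.92% + 3% = 22.72%.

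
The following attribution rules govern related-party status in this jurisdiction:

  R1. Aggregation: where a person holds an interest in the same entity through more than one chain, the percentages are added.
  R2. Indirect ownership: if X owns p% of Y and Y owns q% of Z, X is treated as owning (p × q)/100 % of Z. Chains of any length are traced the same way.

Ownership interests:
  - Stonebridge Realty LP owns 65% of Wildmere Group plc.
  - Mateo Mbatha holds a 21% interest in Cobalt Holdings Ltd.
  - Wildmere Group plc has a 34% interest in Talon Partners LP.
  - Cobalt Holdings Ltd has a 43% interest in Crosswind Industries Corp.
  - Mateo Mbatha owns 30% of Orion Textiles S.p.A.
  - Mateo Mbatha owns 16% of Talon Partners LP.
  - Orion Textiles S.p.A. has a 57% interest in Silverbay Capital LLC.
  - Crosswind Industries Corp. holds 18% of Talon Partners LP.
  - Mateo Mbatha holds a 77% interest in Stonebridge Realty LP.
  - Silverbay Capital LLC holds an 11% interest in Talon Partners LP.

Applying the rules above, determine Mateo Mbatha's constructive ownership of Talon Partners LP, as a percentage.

Chain via Orion Textiles S.p.A. → Silverbay Capital LLC (R2): 30% × 57% × 11% = 1.881% of Talon Partners LP.
Chain via Cobalt Holdings Ltd → Crosswind Industries Corp. (R2): 21% × 43% × 18% = 1.6254% of Talon Partners LP.
Chain via Stonebridge Realty LP → Wildmere Group plc (R2): 77% × 65% × 34% = 17.017% of Talon Partners LP.
Direct interest in Talon Partners LP: 16%.
Aggregating (R1): 1.881% + 1.6254% + 17.017% + 16% = 36.5234%.

36.5234%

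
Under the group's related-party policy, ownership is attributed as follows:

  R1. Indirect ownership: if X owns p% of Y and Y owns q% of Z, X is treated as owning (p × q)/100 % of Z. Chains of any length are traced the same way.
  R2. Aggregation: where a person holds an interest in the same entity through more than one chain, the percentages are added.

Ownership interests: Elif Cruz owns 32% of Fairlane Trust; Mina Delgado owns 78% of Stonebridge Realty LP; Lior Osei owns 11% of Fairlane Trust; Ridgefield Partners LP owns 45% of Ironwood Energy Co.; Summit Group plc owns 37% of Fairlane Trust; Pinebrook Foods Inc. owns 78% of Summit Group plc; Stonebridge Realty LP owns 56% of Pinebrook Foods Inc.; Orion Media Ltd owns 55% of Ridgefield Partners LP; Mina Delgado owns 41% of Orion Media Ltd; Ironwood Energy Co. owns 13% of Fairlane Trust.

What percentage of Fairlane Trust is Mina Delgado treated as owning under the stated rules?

Chain via Stonebridge Realty LP → Pinebrook Foods Inc. → Summit Group plc (R1): 78% × 56% × 78% × 37% = 12.606048% of Fairlane Trust.
Chain via Orion Media Ltd → Ridgefield Partners LP → Ironwood Energy Co. (R1): 41% × 55% × 45% × 13% = 1.319175% of Fairlane Trust.
Aggregating (R2): 12.606048% + 1.319175% = 13.925223%.

13.925223%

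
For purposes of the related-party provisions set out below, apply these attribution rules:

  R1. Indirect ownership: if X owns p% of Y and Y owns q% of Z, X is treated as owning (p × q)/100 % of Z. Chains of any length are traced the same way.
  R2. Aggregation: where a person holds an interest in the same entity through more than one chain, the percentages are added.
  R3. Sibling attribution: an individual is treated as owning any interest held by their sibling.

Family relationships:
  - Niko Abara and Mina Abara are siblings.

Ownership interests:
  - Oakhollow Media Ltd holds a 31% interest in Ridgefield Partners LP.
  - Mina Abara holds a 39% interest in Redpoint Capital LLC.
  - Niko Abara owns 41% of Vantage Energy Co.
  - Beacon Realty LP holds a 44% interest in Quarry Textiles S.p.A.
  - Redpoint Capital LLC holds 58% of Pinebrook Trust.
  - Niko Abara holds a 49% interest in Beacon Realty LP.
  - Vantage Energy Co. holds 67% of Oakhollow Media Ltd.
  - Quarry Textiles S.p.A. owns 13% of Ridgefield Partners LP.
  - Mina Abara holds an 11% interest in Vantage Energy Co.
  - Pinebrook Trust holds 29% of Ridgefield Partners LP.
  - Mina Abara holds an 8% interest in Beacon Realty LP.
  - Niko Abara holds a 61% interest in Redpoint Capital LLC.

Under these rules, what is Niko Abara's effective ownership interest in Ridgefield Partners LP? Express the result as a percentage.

By sibling attribution (R3), Niko Abara is treated as also owning Mina Abara's interest in Redpoint Capital LLC, giving 61% + 39% = 100%.
By sibling attribution (R3), Niko Abara is treated as also owning Mina Abara's interest in Beacon Realty LP, giving 49% + 8% = 57%.
By sibling attribution (R3), Niko Abara is treated as also owning Mina Abara's interest in Vantage Energy Co, giving 41% + 11% = 52%.
Chain via Redpoint Capital LLC → Pinebrook Trust (R1): 100% × 58% × 29% = 16.82% of Ridgefield Partners LP.
Chain via Beacon Realty LP → Quarry Textiles S.p.A. (R1): 57% × 44% × 13% = 3.2604% of Ridgefield Partners LP.
Chain via Vantage Energy Co. → Oakhollow Media Ltd (R1): 52% × 67% × 31% = 10.8004% of Ridgefield Partners LP.
Aggregating (R2): 16.82% + 3.2604% + 10.8004% = 30.8808%.

30.8808%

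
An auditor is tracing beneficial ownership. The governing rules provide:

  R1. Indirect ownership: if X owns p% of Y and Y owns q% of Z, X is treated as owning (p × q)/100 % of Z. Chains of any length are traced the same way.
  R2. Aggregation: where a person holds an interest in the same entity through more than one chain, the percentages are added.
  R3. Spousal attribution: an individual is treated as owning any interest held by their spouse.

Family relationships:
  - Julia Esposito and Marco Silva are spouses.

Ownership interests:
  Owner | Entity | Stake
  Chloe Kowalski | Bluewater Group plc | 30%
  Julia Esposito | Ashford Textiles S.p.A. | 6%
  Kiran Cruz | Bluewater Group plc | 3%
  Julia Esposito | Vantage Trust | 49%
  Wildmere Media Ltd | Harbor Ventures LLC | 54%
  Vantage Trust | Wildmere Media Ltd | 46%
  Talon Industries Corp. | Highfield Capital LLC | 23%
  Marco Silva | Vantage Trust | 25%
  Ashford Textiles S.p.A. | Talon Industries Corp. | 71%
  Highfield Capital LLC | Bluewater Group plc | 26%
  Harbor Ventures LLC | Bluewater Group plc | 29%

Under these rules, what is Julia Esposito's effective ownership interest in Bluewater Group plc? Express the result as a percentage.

5.585412%

By spousal attribution (R3), Julia Esposito is treated as also owning Marco Silva's interest in Vantage Trust, giving 49% + 25% = 74%.
Chain via Vantage Trust → Wildmere Media Ltd → Harbor Ventures LLC (R1): 74% × 46% × 54% × 29% = 5.330664% of Bluewater Group plc.
Chain via Ashford Textiles S.p.A. → Talon Industries Corp. → Highfield Capital LLC (R1): 6% × 71% × 23% × 26% = 0.254748% of Bluewater Group plc.
Aggregating (R2): 5.330664% + 0.254748% = 5.585412%.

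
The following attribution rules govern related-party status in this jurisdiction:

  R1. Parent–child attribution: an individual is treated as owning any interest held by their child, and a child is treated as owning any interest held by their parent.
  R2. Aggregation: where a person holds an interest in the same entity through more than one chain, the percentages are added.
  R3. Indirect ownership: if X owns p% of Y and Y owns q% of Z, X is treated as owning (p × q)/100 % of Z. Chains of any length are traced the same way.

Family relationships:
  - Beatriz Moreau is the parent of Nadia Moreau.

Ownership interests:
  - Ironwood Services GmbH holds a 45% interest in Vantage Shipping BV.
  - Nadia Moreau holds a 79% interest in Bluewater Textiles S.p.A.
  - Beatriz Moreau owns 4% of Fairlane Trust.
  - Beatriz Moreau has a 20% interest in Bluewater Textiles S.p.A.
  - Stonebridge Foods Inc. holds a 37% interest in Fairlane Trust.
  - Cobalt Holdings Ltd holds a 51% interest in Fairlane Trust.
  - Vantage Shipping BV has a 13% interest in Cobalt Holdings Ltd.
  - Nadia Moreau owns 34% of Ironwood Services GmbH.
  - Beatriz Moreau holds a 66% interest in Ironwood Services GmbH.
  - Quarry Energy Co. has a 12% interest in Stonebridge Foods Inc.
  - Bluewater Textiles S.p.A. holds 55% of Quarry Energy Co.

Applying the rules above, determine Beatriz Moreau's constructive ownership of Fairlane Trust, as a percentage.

By parent–child attribution (R1), Beatriz Moreau is treated as also owning Nadia Moreau's interest in Bluewater Textiles S.p.A, giving 20% + 79% = 99%.
By parent–child attribution (R1), Beatriz Moreau is treated as also owning Nadia Moreau's interest in Ironwood Services GmbH, giving 66% + 34% = 100%.
Chain via Bluewater Textiles S.p.A. → Quarry Energy Co. → Stonebridge Foods Inc. (R3): 99% × 55% × 12% × 37% = 2.41758% of Fairlane Trust.
Chain via Ironwood Services GmbH → Vantage Shipping BV → Cobalt Holdings Ltd (R3): 100% × 45% × 13% × 51% = 2.9835% of Fairlane Trust.
Direct interest in Fairlane Trust: 4%.
Aggregating (R2): 2.41758% + 2.9835% + 4% = 9.40108%.

9.40108%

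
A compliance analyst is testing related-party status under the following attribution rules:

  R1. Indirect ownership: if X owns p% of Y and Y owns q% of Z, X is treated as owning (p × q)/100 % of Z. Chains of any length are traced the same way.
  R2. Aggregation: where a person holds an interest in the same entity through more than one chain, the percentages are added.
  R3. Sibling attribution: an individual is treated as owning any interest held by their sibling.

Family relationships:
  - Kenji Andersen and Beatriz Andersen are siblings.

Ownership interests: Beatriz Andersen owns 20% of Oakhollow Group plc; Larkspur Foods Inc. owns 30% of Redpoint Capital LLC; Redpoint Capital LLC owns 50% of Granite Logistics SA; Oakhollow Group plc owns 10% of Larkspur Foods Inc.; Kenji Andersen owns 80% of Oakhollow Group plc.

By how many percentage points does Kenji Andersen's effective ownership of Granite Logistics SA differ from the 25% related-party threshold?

By sibling attribution (R3), Kenji Andersen is treated as also owning Beatriz Andersen's interest in Oakhollow Group plc, giving 80% + 20% = 100%.
Chain via Oakhollow Group plc → Larkspur Foods Inc. → Redpoint Capital LLC (R1): 100% × 10% × 30% × 50% = 1.5% of Granite Logistics SA.
1.5% falls short of the 25% threshold by 23.5 percentage points.

23.5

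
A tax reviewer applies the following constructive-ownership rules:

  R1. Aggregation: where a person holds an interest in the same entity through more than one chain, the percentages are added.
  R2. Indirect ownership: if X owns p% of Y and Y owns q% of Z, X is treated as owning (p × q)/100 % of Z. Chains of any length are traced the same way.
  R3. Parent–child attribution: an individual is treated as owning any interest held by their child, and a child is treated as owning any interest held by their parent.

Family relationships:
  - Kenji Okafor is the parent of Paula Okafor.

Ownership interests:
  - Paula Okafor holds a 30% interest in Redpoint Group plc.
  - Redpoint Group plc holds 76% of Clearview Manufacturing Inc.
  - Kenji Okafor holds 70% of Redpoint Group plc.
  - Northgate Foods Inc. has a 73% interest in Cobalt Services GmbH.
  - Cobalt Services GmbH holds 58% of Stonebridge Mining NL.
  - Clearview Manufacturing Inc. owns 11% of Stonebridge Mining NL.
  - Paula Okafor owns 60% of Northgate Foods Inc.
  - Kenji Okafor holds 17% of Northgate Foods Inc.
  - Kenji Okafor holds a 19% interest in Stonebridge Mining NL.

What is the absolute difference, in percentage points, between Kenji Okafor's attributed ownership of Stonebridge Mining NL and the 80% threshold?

By parent–child attribution (R3), Kenji Okafor is treated as also owning Paula Okafor's interest in Northgate Foods Inc, giving 17% + 60% = 77%.
By parent–child attribution (R3), Kenji Okafor is treated as also owning Paula Okafor's interest in Redpoint Group plc, giving 70% + 30% = 100%.
Chain via Northgate Foods Inc. → Cobalt Services GmbH (R2): 77% × 73% × 58% = 32.6018% of Stonebridge Mining NL.
Chain via Redpoint Group plc → Clearview Manufacturing Inc. (R2): 100% × 76% × 11% = 8.36% of Stonebridge Mining NL.
Direct interest in Stonebridge Mining NL: 19%.
Aggregating (R1): 32.6018% + 8.36% + 19% = 59.9618%.
59.9618% falls short of the 80% threshold by 20.0382 percentage points.

20.0382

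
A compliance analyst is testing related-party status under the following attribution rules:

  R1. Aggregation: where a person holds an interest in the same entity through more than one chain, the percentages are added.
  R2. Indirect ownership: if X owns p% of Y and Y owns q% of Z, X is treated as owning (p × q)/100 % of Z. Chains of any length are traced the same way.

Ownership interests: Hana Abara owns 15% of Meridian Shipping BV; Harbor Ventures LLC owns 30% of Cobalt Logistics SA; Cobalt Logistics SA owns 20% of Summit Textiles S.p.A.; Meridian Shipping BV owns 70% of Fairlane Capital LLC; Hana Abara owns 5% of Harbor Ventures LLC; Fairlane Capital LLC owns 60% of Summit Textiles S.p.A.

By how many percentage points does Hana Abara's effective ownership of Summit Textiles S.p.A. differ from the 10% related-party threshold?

Chain via Meridian Shipping BV → Fairlane Capital LLC (R2): 15% × 70% × 60% = 6.3% of Summit Textiles S.p.A.
Chain via Harbor Ventures LLC → Cobalt Logistics SA (R2): 5% × 30% × 20% = 0.3% of Summit Textiles S.p.A.
Aggregating (R1): 6.3% + 0.3% = 6.6%.
6.6% falls short of the 10% threshold by 3.4 percentage points.

3.4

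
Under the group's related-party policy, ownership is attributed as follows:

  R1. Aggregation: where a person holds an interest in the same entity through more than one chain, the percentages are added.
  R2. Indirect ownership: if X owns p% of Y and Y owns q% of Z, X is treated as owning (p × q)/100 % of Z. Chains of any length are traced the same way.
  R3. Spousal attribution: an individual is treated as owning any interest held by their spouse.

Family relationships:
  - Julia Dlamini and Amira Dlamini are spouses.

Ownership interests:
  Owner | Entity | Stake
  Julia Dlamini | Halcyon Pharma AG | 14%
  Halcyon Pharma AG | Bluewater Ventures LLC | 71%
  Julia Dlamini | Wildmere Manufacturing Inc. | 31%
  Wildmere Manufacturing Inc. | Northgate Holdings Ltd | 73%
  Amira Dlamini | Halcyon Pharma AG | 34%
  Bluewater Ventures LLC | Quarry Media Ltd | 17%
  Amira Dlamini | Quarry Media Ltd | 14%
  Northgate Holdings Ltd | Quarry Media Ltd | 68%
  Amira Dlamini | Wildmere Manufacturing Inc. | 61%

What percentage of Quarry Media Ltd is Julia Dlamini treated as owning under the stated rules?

65.4624%

By spousal attribution (R3), Julia Dlamini is treated as also owning Amira Dlamini's interest in Halcyon Pharma AG, giving 14% + 34% = 48%.
By spousal attribution (R3), Julia Dlamini is treated as also owning Amira Dlamini's interest in Wildmere Manufacturing Inc, giving 31% + 61% = 92%.
By spousal attribution (R3), Julia Dlamini is treated as owning Amira Dlamini's 14% interest in Quarry Media Ltd.
Chain via Halcyon Pharma AG → Bluewater Ventures LLC (R2): 48% × 71% × 17% = 5.7936% of Quarry Media Ltd.
Chain via Wildmere Manufacturing Inc. → Northgate Holdings Ltd (R2): 92% × 73% × 68% = 45.6688% of Quarry Media Ltd.
Direct interest in Quarry Media Ltd: 14%.
Aggregating (R1): 5.7936% + 45.6688% + 14% = 65.4624%.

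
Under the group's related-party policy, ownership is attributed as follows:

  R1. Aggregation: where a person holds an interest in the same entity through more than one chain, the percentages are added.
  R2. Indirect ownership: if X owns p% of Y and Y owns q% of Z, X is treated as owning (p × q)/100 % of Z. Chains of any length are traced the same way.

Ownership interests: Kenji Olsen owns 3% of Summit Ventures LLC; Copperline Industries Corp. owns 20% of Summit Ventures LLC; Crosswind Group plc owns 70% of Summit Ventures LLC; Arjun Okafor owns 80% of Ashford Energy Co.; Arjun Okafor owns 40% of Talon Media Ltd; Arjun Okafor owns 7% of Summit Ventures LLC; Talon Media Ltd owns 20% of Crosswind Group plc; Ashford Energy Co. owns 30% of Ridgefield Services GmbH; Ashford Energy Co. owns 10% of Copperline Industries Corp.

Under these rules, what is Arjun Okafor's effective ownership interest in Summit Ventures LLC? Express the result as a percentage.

Chain via Ashford Energy Co. → Copperline Industries Corp. (R2): 80% × 10% × 20% = 1.6% of Summit Ventures LLC.
Chain via Talon Media Ltd → Crosswind Group plc (R2): 40% × 20% × 70% = 5.6% of Summit Ventures LLC.
Direct interest in Summit Ventures LLC: 7%.
Aggregating (R1): 1.6% + 5.6% + 7% = 14.2%.

14.2%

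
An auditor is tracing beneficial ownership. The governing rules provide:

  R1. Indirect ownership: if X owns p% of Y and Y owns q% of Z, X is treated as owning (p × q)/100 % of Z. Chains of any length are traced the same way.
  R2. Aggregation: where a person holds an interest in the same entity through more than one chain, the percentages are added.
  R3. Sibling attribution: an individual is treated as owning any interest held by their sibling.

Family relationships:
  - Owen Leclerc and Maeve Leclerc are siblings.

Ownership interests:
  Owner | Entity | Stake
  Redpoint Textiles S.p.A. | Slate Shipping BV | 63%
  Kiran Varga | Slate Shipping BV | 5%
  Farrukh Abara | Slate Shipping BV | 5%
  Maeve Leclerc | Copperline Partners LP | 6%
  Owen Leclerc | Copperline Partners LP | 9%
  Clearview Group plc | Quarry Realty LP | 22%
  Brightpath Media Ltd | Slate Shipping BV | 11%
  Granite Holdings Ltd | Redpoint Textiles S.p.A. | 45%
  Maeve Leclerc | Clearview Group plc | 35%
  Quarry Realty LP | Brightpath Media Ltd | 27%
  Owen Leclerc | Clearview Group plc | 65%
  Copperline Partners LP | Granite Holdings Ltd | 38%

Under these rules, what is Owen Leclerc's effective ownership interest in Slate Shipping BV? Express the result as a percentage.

By sibling attribution (R3), Owen Leclerc is treated as also owning Maeve Leclerc's interest in Copperline Partners LP, giving 9% + 6% = 15%.
By sibling attribution (R3), Owen Leclerc is treated as also owning Maeve Leclerc's interest in Clearview Group plc, giving 65% + 35% = 100%.
Chain via Copperline Partners LP → Granite Holdings Ltd → Redpoint Textiles S.p.A. (R1): 15% × 38% × 45% × 63% = 1.61595% of Slate Shipping BV.
Chain via Clearview Group plc → Quarry Realty LP → Brightpath Media Ltd (R1): 100% × 22% × 27% × 11% = 0.6534% of Slate Shipping BV.
Aggregating (R2): 1.61595% + 0.6534% = 2.26935%.

2.26935%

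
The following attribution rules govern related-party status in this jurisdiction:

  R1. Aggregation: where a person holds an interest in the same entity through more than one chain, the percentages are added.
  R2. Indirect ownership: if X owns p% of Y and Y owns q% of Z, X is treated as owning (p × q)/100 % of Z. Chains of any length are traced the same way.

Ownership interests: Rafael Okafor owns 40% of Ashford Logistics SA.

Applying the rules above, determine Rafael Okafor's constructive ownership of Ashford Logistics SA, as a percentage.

40%

Direct interest in Ashford Logistics SA: 40%.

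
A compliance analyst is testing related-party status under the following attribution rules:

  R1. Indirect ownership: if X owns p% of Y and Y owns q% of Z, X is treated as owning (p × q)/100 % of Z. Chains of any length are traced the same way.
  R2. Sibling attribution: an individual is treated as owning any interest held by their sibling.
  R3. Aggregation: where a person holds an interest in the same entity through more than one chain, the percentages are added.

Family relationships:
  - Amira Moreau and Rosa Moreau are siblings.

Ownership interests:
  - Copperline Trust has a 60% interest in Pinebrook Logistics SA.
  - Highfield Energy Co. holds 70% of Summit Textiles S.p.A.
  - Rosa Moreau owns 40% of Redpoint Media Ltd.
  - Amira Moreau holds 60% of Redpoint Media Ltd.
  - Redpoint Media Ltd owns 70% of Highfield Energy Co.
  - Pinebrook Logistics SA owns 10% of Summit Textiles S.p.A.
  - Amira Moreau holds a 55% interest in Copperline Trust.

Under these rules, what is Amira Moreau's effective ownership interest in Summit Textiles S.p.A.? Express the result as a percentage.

52.3%

By sibling attribution (R2), Amira Moreau is treated as also owning Rosa Moreau's interest in Redpoint Media Ltd, giving 60% + 40% = 100%.
Chain via Redpoint Media Ltd → Highfield Energy Co. (R1): 100% × 70% × 70% = 49% of Summit Textiles S.p.A.
Chain via Copperline Trust → Pinebrook Logistics SA (R1): 55% × 60% × 10% = 3.3% of Summit Textiles S.p.A.
Aggregating (R3): 49% + 3.3% = 52.3%.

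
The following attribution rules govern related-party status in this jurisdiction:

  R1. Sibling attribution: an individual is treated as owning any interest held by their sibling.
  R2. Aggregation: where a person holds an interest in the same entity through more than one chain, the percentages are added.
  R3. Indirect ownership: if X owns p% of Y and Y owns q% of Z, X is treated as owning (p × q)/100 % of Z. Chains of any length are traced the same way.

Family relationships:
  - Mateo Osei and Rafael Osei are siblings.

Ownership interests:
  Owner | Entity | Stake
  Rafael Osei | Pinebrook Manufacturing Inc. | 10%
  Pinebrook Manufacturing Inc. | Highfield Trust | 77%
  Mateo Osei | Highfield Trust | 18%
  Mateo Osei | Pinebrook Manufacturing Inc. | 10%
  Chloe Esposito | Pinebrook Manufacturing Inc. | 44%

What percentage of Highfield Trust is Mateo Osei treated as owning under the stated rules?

33.4%

By sibling attribution (R1), Mateo Osei is treated as also owning Rafael Osei's interest in Pinebrook Manufacturing Inc, giving 10% + 10% = 20%.
Chain via Pinebrook Manufacturing Inc. (R3): 20% × 77% = 15.4% of Highfield Trust.
Direct interest in Highfield Trust: 18%.
Aggregating (R2): 15.4% + 18% = 33.4%.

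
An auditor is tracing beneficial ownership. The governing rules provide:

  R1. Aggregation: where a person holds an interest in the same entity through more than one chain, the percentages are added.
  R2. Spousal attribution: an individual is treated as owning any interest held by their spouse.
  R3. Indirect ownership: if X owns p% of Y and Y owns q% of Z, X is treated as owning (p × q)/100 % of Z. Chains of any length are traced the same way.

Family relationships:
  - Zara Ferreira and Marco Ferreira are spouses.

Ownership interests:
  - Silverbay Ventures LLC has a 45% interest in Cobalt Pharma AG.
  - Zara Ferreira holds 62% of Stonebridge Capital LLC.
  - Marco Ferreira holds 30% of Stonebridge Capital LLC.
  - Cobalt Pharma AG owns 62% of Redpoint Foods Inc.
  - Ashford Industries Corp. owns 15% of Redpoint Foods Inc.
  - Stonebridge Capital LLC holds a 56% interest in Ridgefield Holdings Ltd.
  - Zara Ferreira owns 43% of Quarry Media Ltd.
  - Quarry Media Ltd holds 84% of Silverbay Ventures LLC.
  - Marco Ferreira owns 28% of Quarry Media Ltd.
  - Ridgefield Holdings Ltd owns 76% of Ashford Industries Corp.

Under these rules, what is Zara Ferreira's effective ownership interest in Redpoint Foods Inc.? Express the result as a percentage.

22.51284%

By spousal attribution (R2), Zara Ferreira is treated as also owning Marco Ferreira's interest in Stonebridge Capital LLC, giving 62% + 30% = 92%.
By spousal attribution (R2), Zara Ferreira is treated as also owning Marco Ferreira's interest in Quarry Media Ltd, giving 43% + 28% = 71%.
Chain via Stonebridge Capital LLC → Ridgefield Holdings Ltd → Ashford Industries Corp. (R3): 92% × 56% × 76% × 15% = 5.87328% of Redpoint Foods Inc.
Chain via Quarry Media Ltd → Silverbay Ventures LLC → Cobalt Pharma AG (R3): 71% × 84% × 45% × 62% = 16.63956% of Redpoint Foods Inc.
Aggregating (R1): 5.87328% + 16.63956% = 22.51284%.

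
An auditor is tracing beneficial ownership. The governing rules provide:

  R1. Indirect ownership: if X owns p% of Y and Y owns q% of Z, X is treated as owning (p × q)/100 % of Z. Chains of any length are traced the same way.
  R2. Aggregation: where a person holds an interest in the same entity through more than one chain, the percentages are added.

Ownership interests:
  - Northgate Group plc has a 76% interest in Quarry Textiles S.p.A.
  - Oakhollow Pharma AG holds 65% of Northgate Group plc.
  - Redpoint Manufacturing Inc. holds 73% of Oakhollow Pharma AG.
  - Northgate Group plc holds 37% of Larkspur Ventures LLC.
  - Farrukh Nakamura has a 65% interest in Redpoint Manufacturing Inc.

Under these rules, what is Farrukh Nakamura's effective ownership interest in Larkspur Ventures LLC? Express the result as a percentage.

Chain via Redpoint Manufacturing Inc. → Oakhollow Pharma AG → Northgate Group plc (R1): 65% × 73% × 65% × 37% = 11.411725% of Larkspur Ventures LLC.

11.411725%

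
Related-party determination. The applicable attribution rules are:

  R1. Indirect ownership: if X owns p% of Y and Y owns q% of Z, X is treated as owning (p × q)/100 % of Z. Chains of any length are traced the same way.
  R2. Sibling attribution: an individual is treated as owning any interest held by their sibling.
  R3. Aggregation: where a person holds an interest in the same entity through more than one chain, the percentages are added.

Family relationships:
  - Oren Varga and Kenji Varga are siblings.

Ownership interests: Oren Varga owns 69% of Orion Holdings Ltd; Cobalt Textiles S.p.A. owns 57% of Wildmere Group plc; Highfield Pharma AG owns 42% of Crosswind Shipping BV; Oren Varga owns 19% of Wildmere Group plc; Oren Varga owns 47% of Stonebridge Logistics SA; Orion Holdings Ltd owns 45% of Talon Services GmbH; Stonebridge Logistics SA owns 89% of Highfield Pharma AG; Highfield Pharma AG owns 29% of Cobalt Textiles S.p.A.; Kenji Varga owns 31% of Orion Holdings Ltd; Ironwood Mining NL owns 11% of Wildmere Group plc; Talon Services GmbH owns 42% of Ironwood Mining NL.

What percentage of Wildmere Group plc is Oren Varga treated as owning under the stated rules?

27.993499%

By sibling attribution (R2), Oren Varga is treated as also owning Kenji Varga's interest in Orion Holdings Ltd, giving 69% + 31% = 100%.
Chain via Orion Holdings Ltd → Talon Services GmbH → Ironwood Mining NL (R1): 100% × 45% × 42% × 11% = 2.079% of Wildmere Group plc.
Chain via Stonebridge Logistics SA → Highfield Pharma AG → Cobalt Textiles S.p.A. (R1): 47% × 89% × 29% × 57% = 6.914499% of Wildmere Group plc.
Direct interest in Wildmere Group plc: 19%.
Aggregating (R3): 2.079% + 6.914499% + 19% = 27.993499%.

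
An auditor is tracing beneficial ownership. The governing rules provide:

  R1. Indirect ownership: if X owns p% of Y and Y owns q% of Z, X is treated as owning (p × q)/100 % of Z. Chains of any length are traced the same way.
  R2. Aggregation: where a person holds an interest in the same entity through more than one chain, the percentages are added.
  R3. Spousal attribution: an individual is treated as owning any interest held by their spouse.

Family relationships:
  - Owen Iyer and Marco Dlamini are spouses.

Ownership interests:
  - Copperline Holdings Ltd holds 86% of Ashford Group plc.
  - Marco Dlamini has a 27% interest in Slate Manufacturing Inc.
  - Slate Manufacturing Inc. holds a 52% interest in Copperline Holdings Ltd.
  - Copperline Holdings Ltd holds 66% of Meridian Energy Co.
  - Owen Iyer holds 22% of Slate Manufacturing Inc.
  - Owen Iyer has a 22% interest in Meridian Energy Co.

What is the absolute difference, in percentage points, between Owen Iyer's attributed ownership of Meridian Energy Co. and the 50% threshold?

By spousal attribution (R3), Owen Iyer is treated as also owning Marco Dlamini's interest in Slate Manufacturing Inc, giving 22% + 27% = 49%.
Chain via Slate Manufacturing Inc. → Copperline Holdings Ltd (R1): 49% × 52% × 66% = 16.8168% of Meridian Energy Co.
Direct interest in Meridian Energy Co: 22%.
Aggregating (R2): 16.8168% + 22% = 38.8168%.
38.8168% falls short of the 50% threshold by 11.1832 percentage points.

11.1832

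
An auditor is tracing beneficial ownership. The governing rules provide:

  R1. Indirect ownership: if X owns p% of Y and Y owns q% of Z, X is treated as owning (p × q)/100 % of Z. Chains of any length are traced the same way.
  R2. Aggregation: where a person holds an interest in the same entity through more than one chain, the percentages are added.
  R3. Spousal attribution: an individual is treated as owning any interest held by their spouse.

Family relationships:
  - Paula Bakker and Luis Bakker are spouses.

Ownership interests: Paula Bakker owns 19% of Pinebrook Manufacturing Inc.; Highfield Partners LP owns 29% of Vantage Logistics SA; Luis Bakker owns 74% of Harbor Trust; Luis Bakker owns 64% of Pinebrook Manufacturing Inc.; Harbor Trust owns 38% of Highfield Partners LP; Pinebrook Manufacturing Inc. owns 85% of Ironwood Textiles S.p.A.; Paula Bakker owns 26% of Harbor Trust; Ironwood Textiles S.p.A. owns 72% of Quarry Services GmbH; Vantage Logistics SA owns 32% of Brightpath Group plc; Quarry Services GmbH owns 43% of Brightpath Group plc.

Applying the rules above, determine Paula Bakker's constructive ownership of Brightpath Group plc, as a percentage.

25.36868%

By spousal attribution (R3), Paula Bakker is treated as also owning Luis Bakker's interest in Pinebrook Manufacturing Inc, giving 19% + 64% = 83%.
By spousal attribution (R3), Paula Bakker is treated as also owning Luis Bakker's interest in Harbor Trust, giving 26% + 74% = 100%.
Chain via Pinebrook Manufacturing Inc. → Ironwood Textiles S.p.A. → Quarry Services GmbH (R1): 83% × 85% × 72% × 43% = 21.84228% of Brightpath Group plc.
Chain via Harbor Trust → Highfield Partners LP → Vantage Logistics SA (R1): 100% × 38% × 29% × 32% = 3.5264% of Brightpath Group plc.
Aggregating (R2): 21.84228% + 3.5264% = 25.36868%.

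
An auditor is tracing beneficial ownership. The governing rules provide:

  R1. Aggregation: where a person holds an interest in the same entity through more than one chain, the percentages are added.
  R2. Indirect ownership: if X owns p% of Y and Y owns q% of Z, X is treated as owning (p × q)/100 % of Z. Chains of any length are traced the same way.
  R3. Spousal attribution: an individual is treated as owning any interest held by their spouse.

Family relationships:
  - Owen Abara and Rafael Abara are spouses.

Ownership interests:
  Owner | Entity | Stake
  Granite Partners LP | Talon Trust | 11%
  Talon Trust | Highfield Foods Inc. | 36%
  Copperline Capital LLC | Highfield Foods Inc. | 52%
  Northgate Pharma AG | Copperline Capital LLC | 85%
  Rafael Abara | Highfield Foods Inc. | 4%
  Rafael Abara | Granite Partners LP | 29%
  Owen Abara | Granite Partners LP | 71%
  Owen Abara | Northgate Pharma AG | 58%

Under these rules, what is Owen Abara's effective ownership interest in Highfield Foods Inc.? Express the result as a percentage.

By spousal attribution (R3), Owen Abara is treated as also owning Rafael Abara's interest in Granite Partners LP, giving 71% + 29% = 100%.
By spousal attribution (R3), Owen Abara is treated as owning Rafael Abara's 4% interest in Highfield Foods Inc.
Chain via Northgate Pharma AG → Copperline Capital LLC (R2): 58% × 85% × 52% = 25.636% of Highfield Foods Inc.
Chain via Granite Partners LP → Talon Trust (R2): 100% × 11% × 36% = 3.96% of Highfield Foods Inc.
Direct interest in Highfield Foods Inc: 4%.
Aggregating (R1): 25.636% + 3.96% + 4% = 33.596%.

33.596%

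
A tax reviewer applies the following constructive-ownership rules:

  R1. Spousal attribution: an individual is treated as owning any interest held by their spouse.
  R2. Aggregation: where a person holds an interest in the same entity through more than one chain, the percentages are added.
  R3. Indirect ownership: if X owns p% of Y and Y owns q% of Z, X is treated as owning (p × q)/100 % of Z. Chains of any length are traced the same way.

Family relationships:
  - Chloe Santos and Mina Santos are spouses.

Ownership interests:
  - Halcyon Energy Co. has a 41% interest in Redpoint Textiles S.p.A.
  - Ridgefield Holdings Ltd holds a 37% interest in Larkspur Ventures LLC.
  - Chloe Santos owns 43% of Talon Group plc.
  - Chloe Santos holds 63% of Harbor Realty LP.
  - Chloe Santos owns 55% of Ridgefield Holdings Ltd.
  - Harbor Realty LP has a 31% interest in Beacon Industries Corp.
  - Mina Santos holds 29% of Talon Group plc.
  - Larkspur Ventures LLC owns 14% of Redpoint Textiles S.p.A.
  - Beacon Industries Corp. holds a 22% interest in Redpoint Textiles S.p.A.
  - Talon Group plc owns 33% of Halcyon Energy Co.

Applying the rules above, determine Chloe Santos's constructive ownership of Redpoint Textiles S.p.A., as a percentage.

By spousal attribution (R1), Chloe Santos is treated as also owning Mina Santos's interest in Talon Group plc, giving 43% + 29% = 72%.
Chain via Harbor Realty LP → Beacon Industries Corp. (R3): 63% × 31% × 22% = 4.2966% of Redpoint Textiles S.p.A.
Chain via Talon Group plc → Halcyon Energy Co. (R3): 72% × 33% × 41% = 9.7416% of Redpoint Textiles S.p.A.
Chain via Ridgefield Holdings Ltd → Larkspur Ventures LLC (R3): 55% × 37% × 14% = 2.849% of Redpoint Textiles S.p.A.
Aggregating (R2): 4.2966% + 9.7416% + 2.849% = 16.8872%.

16.8872%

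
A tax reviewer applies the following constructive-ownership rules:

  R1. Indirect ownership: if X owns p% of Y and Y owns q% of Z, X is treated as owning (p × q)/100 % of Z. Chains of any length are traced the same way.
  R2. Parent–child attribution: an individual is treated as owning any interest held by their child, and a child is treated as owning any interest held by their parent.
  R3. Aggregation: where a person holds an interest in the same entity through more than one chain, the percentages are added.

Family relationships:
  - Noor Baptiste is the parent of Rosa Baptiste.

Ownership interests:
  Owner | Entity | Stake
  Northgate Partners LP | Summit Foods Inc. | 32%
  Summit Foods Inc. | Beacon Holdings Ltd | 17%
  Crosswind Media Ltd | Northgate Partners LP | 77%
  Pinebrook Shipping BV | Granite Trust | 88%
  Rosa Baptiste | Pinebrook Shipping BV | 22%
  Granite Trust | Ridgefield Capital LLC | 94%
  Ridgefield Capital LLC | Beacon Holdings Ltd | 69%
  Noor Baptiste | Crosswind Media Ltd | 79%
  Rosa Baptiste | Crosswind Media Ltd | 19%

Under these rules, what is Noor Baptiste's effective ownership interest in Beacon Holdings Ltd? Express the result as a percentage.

By parent–child attribution (R2), Noor Baptiste is treated as also owning Rosa Baptiste's interest in Crosswind Media Ltd, giving 79% + 19% = 98%.
By parent–child attribution (R2), Noor Baptiste is treated as owning Rosa Baptiste's 22% interest in Pinebrook Shipping BV.
Chain via Crosswind Media Ltd → Northgate Partners LP → Summit Foods Inc. (R1): 98% × 77% × 32% × 17% = 4.105024% of Beacon Holdings Ltd.
Chain via Pinebrook Shipping BV → Granite Trust → Ridgefield Capital LLC (R1): 22% × 88% × 94% × 69% = 12.556896% of Beacon Holdings Ltd.
Aggregating (R3): 4.105024% + 12.556896% = 16.66192%.

16.66192%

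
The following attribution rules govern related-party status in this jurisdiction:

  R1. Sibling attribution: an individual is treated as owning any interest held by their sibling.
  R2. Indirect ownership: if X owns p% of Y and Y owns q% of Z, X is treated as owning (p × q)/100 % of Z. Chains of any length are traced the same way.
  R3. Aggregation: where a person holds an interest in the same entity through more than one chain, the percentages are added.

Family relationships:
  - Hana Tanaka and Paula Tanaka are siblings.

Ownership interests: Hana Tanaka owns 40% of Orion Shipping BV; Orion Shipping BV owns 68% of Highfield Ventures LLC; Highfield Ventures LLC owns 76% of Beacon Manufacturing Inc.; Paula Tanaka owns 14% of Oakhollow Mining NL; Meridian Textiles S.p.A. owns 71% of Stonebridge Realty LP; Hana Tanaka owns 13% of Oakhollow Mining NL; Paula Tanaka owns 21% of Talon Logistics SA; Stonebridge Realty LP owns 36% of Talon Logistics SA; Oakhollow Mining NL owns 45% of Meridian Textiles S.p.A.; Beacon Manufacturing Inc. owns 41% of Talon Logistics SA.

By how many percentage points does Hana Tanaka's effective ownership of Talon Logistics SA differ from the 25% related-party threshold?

7.58106

By sibling attribution (R1), Hana Tanaka is treated as also owning Paula Tanaka's interest in Oakhollow Mining NL, giving 13% + 14% = 27%.
By sibling attribution (R1), Hana Tanaka is treated as owning Paula Tanaka's 21% interest in Talon Logistics SA.
Chain via Oakhollow Mining NL → Meridian Textiles S.p.A. → Stonebridge Realty LP (R2): 27% × 45% × 71% × 36% = 3.10554% of Talon Logistics SA.
Chain via Orion Shipping BV → Highfield Ventures LLC → Beacon Manufacturing Inc. (R2): 40% × 68% × 76% × 41% = 8.47552% of Talon Logistics SA.
Direct interest in Talon Logistics SA: 21%.
Aggregating (R3): 3.10554% + 8.47552% + 21% = 32.58106%.
32.58106% exceeds the 25% threshold by 7.58106 percentage points.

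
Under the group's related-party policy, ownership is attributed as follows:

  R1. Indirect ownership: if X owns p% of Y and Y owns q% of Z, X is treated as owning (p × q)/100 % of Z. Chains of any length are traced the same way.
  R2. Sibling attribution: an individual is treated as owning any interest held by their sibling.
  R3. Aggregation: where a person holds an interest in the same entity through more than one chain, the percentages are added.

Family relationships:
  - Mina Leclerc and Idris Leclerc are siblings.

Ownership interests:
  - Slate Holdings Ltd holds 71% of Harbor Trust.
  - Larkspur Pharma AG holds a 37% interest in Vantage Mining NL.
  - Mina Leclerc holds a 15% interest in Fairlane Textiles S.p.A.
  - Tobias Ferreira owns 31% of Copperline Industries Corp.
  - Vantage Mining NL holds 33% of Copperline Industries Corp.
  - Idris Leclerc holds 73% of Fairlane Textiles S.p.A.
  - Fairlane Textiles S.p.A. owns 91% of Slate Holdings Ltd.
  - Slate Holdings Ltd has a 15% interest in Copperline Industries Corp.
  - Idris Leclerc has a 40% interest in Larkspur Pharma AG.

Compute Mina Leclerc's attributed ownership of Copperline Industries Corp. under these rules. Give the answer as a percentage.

16.896%

By sibling attribution (R2), Mina Leclerc is treated as also owning Idris Leclerc's interest in Fairlane Textiles S.p.A, giving 15% + 73% = 88%.
By sibling attribution (R2), Mina Leclerc is treated as owning Idris Leclerc's 40% interest in Larkspur Pharma AG.
Chain via Fairlane Textiles S.p.A. → Slate Holdings Ltd (R1): 88% × 91% × 15% = 12.012% of Copperline Industries Corp.
Chain via Larkspur Pharma AG → Vantage Mining NL (R1): 40% × 37% × 33% = 4.884% of Copperline Industries Corp.
Aggregating (R3): 12.012% + 4.884% = 16.896%.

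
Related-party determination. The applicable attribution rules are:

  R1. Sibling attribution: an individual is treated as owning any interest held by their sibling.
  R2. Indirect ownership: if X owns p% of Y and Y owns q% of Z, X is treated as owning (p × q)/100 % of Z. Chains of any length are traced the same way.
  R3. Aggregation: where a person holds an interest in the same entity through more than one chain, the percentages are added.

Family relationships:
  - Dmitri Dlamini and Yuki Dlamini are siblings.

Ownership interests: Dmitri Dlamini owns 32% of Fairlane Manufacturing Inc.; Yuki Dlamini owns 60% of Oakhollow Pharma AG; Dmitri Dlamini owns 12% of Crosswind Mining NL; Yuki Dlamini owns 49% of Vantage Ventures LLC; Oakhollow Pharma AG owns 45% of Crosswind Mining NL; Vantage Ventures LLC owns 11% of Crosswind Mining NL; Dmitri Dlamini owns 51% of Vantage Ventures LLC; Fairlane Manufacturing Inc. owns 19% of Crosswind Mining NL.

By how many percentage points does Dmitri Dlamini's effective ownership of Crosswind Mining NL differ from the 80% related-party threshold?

By sibling attribution (R1), Dmitri Dlamini is treated as also owning Yuki Dlamini's interest in Vantage Ventures LLC, giving 51% + 49% = 100%.
By sibling attribution (R1), Dmitri Dlamini is treated as owning Yuki Dlamini's 60% interest in Oakhollow Pharma AG.
Chain via Fairlane Manufacturing Inc. (R2): 32% × 19% = 6.08% of Crosswind Mining NL.
Chain via Vantage Ventures LLC (R2): 100% × 11% = 11% of Crosswind Mining NL.
Direct interest in Crosswind Mining NL: 12%.
Chain via Oakhollow Pharma AG (R2): 60% × 45% = 27% of Crosswind Mining NL.
Aggregating (R3): 6.08% + 11% + 12% + 27% = 56.08%.
56.08% falls short of the 80% threshold by 23.92 percentage points.

23.92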